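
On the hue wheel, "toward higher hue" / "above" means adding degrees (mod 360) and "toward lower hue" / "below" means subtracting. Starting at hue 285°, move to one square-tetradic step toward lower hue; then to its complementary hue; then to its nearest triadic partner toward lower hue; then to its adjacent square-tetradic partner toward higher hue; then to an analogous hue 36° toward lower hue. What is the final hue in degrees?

square ↓ −90°: 285 − 90 = 195°
complement +180°: 195 + 180 = 375 → 375 − 360 = 15°
triadic ↓ −120°: 15 − 120 = -105 → -105 + 360 = 255°
square ↑ +90°: 255 + 90 = 345°
analog 36° ↓ −36°: 345 − 36 = 309°

309°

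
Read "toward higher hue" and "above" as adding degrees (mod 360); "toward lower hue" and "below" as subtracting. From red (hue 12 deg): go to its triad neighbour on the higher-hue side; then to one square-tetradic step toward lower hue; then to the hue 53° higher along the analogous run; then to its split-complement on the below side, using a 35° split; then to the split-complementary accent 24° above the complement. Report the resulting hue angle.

84°

+120° (triadic ↑): 12 + 120 = 132°
−90° (square ↓): 132 − 90 = 42°
+53° (analog 53° ↑): 42 + 53 = 95°
+145° (split-comp 35° ↓): 95 + 145 = 240°
+204° (split-comp 24° ↑): 240 + 204 = 444 → 444 − 360 = 84°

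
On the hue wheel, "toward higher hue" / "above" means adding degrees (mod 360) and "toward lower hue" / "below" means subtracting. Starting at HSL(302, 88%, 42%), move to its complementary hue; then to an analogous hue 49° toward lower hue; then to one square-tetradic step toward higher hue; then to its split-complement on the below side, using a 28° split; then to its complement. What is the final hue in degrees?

+180° (complement): 302 + 180 = 482 → 482 − 360 = 122°
−49° (analog 49° ↓): 122 − 49 = 73°
+90° (square ↑): 73 + 90 = 163°
+152° (split-comp 28° ↓): 163 + 152 = 315°
+180° (complement): 315 + 180 = 495 → 495 − 360 = 135°

135°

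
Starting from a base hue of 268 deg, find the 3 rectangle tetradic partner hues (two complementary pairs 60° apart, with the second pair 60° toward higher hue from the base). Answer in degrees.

328°, 88°, 148°

A rectangular tetradic uses two complementary pairs 60° apart: offsets 0°, 60°, 180°, 240°.
268 + 60 = 328°
268 + 180 = 448 → 448 − 360 = 88°
268 + 240 = 508 → 508 − 360 = 148°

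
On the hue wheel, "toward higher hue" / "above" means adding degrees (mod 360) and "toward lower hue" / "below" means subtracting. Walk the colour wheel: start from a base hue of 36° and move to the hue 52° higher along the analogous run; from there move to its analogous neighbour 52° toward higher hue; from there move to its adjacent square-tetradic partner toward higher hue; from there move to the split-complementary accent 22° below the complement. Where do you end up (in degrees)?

28°

+52° (analog 52° ↑): 36 + 52 = 88°
+52° (analog 52° ↑): 88 + 52 = 140°
+90° (square ↑): 140 + 90 = 230°
+158° (split-comp 22° ↓): 230 + 158 = 388 → 388 − 360 = 28°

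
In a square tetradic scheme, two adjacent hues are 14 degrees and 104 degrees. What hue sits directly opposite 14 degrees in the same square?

194°

A square tetradic scheme places four hues 90° apart; opposite corners are 180° apart.
14 + 180 = 194°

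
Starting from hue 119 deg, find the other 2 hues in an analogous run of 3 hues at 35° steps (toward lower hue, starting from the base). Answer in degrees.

Analogous hues sit every 35° along the wheel.
119 − 35 = 84°
119 − 70 = 49°

84° and 49°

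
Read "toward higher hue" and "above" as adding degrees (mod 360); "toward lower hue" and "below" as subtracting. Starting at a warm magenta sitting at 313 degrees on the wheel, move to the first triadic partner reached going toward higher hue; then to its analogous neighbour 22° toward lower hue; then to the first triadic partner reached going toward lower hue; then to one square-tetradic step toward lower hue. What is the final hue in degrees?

201°

+120° (triadic ↑): 313 + 120 = 433 → 433 − 360 = 73°
−22° (analog 22° ↓): 73 − 22 = 51°
−120° (triadic ↓): 51 − 120 = -69 → -69 + 360 = 291°
−90° (square ↓): 291 − 90 = 201°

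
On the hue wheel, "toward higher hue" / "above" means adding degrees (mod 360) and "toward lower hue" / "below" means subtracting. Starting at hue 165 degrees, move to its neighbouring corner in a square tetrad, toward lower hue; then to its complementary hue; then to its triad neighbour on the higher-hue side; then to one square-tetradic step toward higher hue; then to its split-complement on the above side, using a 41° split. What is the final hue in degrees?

326°

−90° (square ↓): 165 − 90 = 75°
+180° (complement): 75 + 180 = 255°
+120° (triadic ↑): 255 + 120 = 375 → 375 − 360 = 15°
+90° (square ↑): 15 + 90 = 105°
+221° (split-comp 41° ↑): 105 + 221 = 326°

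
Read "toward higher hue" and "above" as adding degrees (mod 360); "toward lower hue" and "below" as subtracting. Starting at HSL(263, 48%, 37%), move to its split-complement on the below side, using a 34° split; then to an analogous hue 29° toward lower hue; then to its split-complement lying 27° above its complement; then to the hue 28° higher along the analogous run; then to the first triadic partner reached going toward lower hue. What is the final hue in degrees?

135°

263 + 146 = 409 → 409 − 360 = 49°   (split-comp 34° ↓)
49 − 29 = 20°   (analog 29° ↓)
20 + 207 = 227°   (split-comp 27° ↑)
227 + 28 = 255°   (analog 28° ↑)
255 − 120 = 135°   (triadic ↓)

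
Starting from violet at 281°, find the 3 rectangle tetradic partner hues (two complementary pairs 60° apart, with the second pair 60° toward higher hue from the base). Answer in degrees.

A rectangular tetradic uses two complementary pairs 60° apart: offsets 0°, 60°, 180°, 240°.
281 + 60 = 341°
281 + 180 = 461 → 461 − 360 = 101°
281 + 240 = 521 → 521 − 360 = 161°

341°, 101° and 161°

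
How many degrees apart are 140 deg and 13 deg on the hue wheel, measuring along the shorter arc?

127°

|140 − 13| = 127.
127 ≤ 180, so the shorter arc is 127°.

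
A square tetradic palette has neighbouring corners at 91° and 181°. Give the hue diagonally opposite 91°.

A square tetradic scheme places four hues 90° apart; opposite corners are 180° apart.
91 + 180 = 271°

271°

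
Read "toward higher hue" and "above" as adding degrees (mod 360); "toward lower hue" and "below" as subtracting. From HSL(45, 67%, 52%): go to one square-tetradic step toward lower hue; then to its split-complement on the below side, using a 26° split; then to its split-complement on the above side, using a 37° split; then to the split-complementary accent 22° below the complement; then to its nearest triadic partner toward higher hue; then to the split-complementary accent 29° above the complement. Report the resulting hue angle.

45 − 90 = -45 → -45 + 360 = 315°   (square ↓)
315 + 154 = 469 → 469 − 360 = 109°   (split-comp 26° ↓)
109 + 217 = 326°   (split-comp 37° ↑)
326 + 158 = 484 → 484 − 360 = 124°   (split-comp 22° ↓)
124 + 120 = 244°   (triadic ↑)
244 + 209 = 453 → 453 − 360 = 93°   (split-comp 29° ↑)

93°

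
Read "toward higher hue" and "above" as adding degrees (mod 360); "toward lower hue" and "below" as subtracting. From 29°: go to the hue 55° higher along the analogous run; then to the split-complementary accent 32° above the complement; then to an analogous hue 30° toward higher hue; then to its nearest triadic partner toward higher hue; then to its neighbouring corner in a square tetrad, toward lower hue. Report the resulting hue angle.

356°

+55° (analog 55° ↑): 29 + 55 = 84°
+212° (split-comp 32° ↑): 84 + 212 = 296°
+30° (analog 30° ↑): 296 + 30 = 326°
+120° (triadic ↑): 326 + 120 = 446 → 446 − 360 = 86°
−90° (square ↓): 86 − 90 = -4 → -4 + 360 = 356°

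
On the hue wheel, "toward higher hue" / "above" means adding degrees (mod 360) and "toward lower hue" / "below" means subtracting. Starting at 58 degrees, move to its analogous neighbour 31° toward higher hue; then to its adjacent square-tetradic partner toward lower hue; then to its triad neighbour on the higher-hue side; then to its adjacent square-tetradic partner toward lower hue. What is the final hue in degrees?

29°

analog 31° ↑ +31°: 58 + 31 = 89°
square ↓ −90°: 89 − 90 = -1 → -1 + 360 = 359°
triadic ↑ +120°: 359 + 120 = 479 → 479 − 360 = 119°
square ↓ −90°: 119 − 90 = 29°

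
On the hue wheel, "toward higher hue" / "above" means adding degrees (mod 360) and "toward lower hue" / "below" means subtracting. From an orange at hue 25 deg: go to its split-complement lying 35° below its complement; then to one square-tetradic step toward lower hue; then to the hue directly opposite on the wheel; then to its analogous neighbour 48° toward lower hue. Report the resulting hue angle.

212°

split-comp 35° ↓ +145°: 25 + 145 = 170°
square ↓ −90°: 170 − 90 = 80°
complement +180°: 80 + 180 = 260°
analog 48° ↓ −48°: 260 − 48 = 212°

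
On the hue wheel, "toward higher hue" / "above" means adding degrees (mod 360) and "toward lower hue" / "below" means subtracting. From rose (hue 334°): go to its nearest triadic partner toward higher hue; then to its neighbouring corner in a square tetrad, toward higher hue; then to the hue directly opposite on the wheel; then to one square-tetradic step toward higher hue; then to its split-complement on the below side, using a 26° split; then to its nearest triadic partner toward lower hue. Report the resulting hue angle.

triadic ↑ +120°: 334 + 120 = 454 → 454 − 360 = 94°
square ↑ +90°: 94 + 90 = 184°
complement +180°: 184 + 180 = 364 → 364 − 360 = 4°
square ↑ +90°: 4 + 90 = 94°
split-comp 26° ↓ +154°: 94 + 154 = 248°
triadic ↓ −120°: 248 − 120 = 128°

128°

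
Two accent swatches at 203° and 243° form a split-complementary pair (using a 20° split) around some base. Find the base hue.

43°

The accents sit 20° either side of the complement, so the complement is their short-arc midpoint on the wheel.
Short-arc midpoint of 203° and 243°: 223°.
Base is 180° from the complement: 223 − 180 = 43°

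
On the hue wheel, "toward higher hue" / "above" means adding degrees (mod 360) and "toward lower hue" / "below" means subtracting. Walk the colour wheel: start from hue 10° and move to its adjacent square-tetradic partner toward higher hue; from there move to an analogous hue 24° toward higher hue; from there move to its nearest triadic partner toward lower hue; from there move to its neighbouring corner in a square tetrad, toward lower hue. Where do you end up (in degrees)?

274°

+90° (square ↑): 10 + 90 = 100°
+24° (analog 24° ↑): 100 + 24 = 124°
−120° (triadic ↓): 124 − 120 = 4°
−90° (square ↓): 4 − 90 = -86 → -86 + 360 = 274°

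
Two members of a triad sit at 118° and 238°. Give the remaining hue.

358°

A triad spaces three hues 120° apart.
The full set is {118°, 238°, 358°}.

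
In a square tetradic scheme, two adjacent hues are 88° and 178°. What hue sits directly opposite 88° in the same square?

A square tetradic scheme places four hues 90° apart; opposite corners are 180° apart.
88 + 180 = 268°

268°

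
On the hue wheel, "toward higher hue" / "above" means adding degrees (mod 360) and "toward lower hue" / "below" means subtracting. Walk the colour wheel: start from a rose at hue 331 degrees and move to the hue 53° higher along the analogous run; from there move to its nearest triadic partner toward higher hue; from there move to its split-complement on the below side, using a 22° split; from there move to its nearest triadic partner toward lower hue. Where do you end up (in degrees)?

182°

+53° (analog 53° ↑): 331 + 53 = 384 → 384 − 360 = 24°
+120° (triadic ↑): 24 + 120 = 144°
+158° (split-comp 22° ↓): 144 + 158 = 302°
−120° (triadic ↓): 302 − 120 = 182°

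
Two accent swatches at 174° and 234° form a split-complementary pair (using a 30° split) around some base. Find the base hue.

24°

The accents sit 30° either side of the complement, so the complement is their short-arc midpoint on the wheel.
Short-arc midpoint of 174° and 234°: 204°.
Base is 180° from the complement: 204 − 180 = 24°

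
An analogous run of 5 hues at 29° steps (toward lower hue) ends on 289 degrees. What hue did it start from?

45°

4 steps of 29° (toward lower hue) give a net shift of −116°.
Start = end − shift: 289 + 116 = 405 → 405 − 360 = 45°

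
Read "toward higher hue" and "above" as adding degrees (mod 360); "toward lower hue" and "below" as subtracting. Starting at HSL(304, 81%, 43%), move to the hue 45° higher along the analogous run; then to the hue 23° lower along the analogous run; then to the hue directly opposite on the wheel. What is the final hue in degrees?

146°

+45° (analog 45° ↑): 304 + 45 = 349°
−23° (analog 23° ↓): 349 − 23 = 326°
+180° (complement): 326 + 180 = 506 → 506 − 360 = 146°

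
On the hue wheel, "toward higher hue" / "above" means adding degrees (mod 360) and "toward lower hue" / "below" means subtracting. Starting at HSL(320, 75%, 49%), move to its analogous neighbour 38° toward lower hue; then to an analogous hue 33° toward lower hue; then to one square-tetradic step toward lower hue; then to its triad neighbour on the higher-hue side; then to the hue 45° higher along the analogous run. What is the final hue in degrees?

−38° (analog 38° ↓): 320 − 38 = 282°
−33° (analog 33° ↓): 282 − 33 = 249°
−90° (square ↓): 249 − 90 = 159°
+120° (triadic ↑): 159 + 120 = 279°
+45° (analog 45° ↑): 279 + 45 = 324°

324°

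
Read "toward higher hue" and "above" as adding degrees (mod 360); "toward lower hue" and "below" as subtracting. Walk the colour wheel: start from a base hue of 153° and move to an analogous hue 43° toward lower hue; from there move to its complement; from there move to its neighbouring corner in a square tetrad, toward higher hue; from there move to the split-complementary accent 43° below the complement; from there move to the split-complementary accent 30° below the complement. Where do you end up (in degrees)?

153 − 43 = 110°   (analog 43° ↓)
110 + 180 = 290°   (complement)
290 + 90 = 380 → 380 − 360 = 20°   (square ↑)
20 + 137 = 157°   (split-comp 43° ↓)
157 + 150 = 307°   (split-comp 30° ↓)

307°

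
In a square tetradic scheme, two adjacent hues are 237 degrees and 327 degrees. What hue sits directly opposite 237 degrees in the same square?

A square tetradic scheme places four hues 90° apart; opposite corners are 180° apart.
237 + 180 = 417 → 417 − 360 = 57°

57°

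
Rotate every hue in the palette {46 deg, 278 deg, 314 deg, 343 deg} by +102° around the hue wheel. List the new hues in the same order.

46 + 102 = 148°
278 + 102 = 380 → 380 − 360 = 20°
314 + 102 = 416 → 416 − 360 = 56°
343 + 102 = 445 → 445 − 360 = 85°

148°, 20°, 56°, 85°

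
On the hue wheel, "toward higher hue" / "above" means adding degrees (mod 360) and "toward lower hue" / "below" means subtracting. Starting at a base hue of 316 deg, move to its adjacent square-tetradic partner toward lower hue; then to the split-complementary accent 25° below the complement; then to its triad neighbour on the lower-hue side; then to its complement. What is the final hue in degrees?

square ↓ −90°: 316 − 90 = 226°
split-comp 25° ↓ +155°: 226 + 155 = 381 → 381 − 360 = 21°
triadic ↓ −120°: 21 − 120 = -99 → -99 + 360 = 261°
complement +180°: 261 + 180 = 441 → 441 − 360 = 81°

81°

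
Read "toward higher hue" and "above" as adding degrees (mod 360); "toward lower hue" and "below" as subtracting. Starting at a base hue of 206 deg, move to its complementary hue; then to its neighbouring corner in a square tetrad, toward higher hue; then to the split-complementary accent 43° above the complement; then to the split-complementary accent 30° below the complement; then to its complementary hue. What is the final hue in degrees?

206 + 180 = 386 → 386 − 360 = 26°   (complement)
26 + 90 = 116°   (square ↑)
116 + 223 = 339°   (split-comp 43° ↑)
339 + 150 = 489 → 489 − 360 = 129°   (split-comp 30° ↓)
129 + 180 = 309°   (complement)

309°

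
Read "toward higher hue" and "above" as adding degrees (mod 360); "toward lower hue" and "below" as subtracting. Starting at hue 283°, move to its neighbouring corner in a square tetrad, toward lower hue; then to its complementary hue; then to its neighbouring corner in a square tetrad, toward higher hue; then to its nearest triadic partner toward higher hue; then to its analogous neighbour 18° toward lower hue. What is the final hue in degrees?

−90° (square ↓): 283 − 90 = 193°
+180° (complement): 193 + 180 = 373 → 373 − 360 = 13°
+90° (square ↑): 13 + 90 = 103°
+120° (triadic ↑): 103 + 120 = 223°
−18° (analog 18° ↓): 223 − 18 = 205°

205°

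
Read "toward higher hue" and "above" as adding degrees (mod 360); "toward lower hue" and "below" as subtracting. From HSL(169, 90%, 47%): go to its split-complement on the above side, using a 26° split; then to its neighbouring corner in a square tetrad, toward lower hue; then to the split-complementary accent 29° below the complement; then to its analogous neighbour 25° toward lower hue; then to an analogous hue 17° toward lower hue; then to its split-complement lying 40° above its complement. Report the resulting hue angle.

254°

split-comp 26° ↑ +206°: 169 + 206 = 375 → 375 − 360 = 15°
square ↓ −90°: 15 − 90 = -75 → -75 + 360 = 285°
split-comp 29° ↓ +151°: 285 + 151 = 436 → 436 − 360 = 76°
analog 25° ↓ −25°: 76 − 25 = 51°
analog 17° ↓ −17°: 51 − 17 = 34°
split-comp 40° ↑ +220°: 34 + 220 = 254°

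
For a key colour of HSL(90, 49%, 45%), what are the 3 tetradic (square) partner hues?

A square tetradic scheme places four hues every 90°.
90 + 90 = 180°
90 + 180 = 270°
90 + 270 = 360 → 360 − 360 = 0°

180°, 270°, 0°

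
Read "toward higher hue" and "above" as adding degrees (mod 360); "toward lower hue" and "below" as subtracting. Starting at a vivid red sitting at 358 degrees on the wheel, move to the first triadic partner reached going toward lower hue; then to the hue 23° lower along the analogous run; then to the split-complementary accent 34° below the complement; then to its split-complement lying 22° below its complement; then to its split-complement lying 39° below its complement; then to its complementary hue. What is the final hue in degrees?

120°

−120° (triadic ↓): 358 − 120 = 238°
−23° (analog 23° ↓): 238 − 23 = 215°
+146° (split-comp 34° ↓): 215 + 146 = 361 → 361 − 360 = 1°
+158° (split-comp 22° ↓): 1 + 158 = 159°
+141° (split-comp 39° ↓): 159 + 141 = 300°
+180° (complement): 300 + 180 = 480 → 480 − 360 = 120°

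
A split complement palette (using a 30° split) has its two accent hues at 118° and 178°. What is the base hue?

328°

The accents sit 30° either side of the complement, so the complement is their short-arc midpoint on the wheel.
Short-arc midpoint of 118° and 178°: 148°.
Base is 180° from the complement: 148 − 180 = -32 → -32 + 360 = 328°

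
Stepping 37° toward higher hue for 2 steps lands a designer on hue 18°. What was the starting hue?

304°

2 steps of 37° (toward higher hue) give a net shift of +74°.
Start = end − shift: 18 − 74 = -56 → -56 + 360 = 304°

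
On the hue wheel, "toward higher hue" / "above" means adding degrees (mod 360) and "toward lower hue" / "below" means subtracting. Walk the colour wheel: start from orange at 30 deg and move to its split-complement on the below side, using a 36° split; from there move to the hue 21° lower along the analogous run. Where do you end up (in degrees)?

153°

30 + 144 = 174°   (split-comp 36° ↓)
174 − 21 = 153°   (analog 21° ↓)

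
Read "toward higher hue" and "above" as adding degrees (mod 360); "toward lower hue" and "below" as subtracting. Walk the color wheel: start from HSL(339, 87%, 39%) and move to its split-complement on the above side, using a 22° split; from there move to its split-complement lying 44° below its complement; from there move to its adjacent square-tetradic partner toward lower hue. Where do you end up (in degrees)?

split-comp 22° ↑ +202°: 339 + 202 = 541 → 541 − 360 = 181°
split-comp 44° ↓ +136°: 181 + 136 = 317°
square ↓ −90°: 317 − 90 = 227°

227°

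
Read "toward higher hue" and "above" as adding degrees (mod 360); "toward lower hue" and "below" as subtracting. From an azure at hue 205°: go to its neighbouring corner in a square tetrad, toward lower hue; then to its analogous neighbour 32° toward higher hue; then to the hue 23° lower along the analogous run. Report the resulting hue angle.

124°

square ↓ −90°: 205 − 90 = 115°
analog 32° ↑ +32°: 115 + 32 = 147°
analog 23° ↓ −23°: 147 − 23 = 124°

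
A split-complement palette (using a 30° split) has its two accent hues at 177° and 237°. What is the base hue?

The accents sit 30° either side of the complement, so the complement is their short-arc midpoint on the wheel.
Short-arc midpoint of 177° and 237°: 207°.
Base is 180° from the complement: 207 − 180 = 27°

27°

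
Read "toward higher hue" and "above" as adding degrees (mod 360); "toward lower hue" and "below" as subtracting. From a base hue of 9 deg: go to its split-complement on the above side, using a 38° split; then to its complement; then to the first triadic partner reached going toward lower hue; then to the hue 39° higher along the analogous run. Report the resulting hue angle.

326°

split-comp 38° ↑ +218°: 9 + 218 = 227°
complement +180°: 227 + 180 = 407 → 407 − 360 = 47°
triadic ↓ −120°: 47 − 120 = -73 → -73 + 360 = 287°
analog 39° ↑ +39°: 287 + 39 = 326°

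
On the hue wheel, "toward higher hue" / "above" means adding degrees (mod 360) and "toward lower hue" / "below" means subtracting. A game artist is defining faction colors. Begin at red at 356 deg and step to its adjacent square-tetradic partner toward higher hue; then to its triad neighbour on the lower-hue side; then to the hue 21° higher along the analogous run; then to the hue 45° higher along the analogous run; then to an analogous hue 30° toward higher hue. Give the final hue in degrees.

62°

+90° (square ↑): 356 + 90 = 446 → 446 − 360 = 86°
−120° (triadic ↓): 86 − 120 = -34 → -34 + 360 = 326°
+21° (analog 21° ↑): 326 + 21 = 347°
+45° (analog 45° ↑): 347 + 45 = 392 → 392 − 360 = 32°
+30° (analog 30° ↑): 32 + 30 = 62°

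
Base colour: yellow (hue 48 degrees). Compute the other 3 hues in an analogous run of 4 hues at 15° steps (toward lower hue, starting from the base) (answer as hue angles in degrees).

33°, 18° and 3°

Analogous hues sit every 15° along the wheel.
48 − 15 = 33°
48 − 30 = 18°
48 − 45 = 3°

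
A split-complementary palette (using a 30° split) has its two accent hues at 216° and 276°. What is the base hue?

The accents sit 30° either side of the complement, so the complement is their short-arc midpoint on the wheel.
Short-arc midpoint of 216° and 276°: 246°.
Base is 180° from the complement: 246 − 180 = 66°

66°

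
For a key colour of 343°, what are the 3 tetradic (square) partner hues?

73°, 163°, and 253°

A square tetradic scheme places four hues every 90°.
343 + 90 = 433 → 433 − 360 = 73°
343 + 180 = 523 → 523 − 360 = 163°
343 + 270 = 613 → 613 − 360 = 253°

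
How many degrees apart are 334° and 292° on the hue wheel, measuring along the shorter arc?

|334 − 292| = 42.
42 ≤ 180, so the shorter arc is 42°.

42°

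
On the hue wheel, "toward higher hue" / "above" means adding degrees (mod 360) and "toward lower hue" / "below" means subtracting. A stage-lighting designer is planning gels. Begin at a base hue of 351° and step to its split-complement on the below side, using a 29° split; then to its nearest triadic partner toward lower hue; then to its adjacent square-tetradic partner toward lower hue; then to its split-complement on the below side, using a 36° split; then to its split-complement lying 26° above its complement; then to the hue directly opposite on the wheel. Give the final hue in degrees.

102°

351 + 151 = 502 → 502 − 360 = 142°   (split-comp 29° ↓)
142 − 120 = 22°   (triadic ↓)
22 − 90 = -68 → -68 + 360 = 292°   (square ↓)
292 + 144 = 436 → 436 − 360 = 76°   (split-comp 36° ↓)
76 + 206 = 282°   (split-comp 26° ↑)
282 + 180 = 462 → 462 − 360 = 102°   (complement)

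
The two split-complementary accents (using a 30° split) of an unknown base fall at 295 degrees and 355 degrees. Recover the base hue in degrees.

The accents sit 30° either side of the complement, so the complement is their short-arc midpoint on the wheel.
Short-arc midpoint of 295° and 355°: 325°.
Base is 180° from the complement: 325 − 180 = 145°

145°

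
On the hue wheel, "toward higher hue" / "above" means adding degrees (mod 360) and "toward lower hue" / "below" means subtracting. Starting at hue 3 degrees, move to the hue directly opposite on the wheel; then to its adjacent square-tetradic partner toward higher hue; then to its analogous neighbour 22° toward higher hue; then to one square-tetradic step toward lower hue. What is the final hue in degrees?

205°

+180° (complement): 3 + 180 = 183°
+90° (square ↑): 183 + 90 = 273°
+22° (analog 22° ↑): 273 + 22 = 295°
−90° (square ↓): 295 − 90 = 205°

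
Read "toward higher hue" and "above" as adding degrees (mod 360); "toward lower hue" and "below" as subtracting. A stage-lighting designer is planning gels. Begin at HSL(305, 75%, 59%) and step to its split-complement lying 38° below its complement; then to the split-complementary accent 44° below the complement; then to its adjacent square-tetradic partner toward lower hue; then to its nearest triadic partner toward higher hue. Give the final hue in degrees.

253°

305 + 142 = 447 → 447 − 360 = 87°   (split-comp 38° ↓)
87 + 136 = 223°   (split-comp 44° ↓)
223 − 90 = 133°   (square ↓)
133 + 120 = 253°   (triadic ↑)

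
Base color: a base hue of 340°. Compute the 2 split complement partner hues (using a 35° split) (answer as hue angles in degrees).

Split-complementary hues sit 35° either side of the complement.
Complement of 340°: 340 + 180 = 520 → 520 − 360 = 160°
160 − 35 = 125°
160 + 35 = 195°

125° and 195°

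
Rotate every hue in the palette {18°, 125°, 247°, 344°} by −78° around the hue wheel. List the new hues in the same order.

18 − 78 = -60 → -60 + 360 = 300°
125 − 78 = 47°
247 − 78 = 169°
344 − 78 = 266°

300°, 47°, 169°, 266°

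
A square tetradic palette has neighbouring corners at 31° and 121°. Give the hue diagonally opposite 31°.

211°

A square tetradic scheme places four hues 90° apart; opposite corners are 180° apart.
31 + 180 = 211°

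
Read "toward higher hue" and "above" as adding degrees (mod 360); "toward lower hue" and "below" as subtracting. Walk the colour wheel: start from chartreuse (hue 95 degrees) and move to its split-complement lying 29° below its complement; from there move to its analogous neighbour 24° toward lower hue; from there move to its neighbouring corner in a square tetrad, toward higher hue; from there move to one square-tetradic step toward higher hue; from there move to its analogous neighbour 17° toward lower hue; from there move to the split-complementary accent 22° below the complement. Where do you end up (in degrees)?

183°

95 + 151 = 246°   (split-comp 29° ↓)
246 − 24 = 222°   (analog 24° ↓)
222 + 90 = 312°   (square ↑)
312 + 90 = 402 → 402 − 360 = 42°   (square ↑)
42 − 17 = 25°   (analog 17° ↓)
25 + 158 = 183°   (split-comp 22° ↓)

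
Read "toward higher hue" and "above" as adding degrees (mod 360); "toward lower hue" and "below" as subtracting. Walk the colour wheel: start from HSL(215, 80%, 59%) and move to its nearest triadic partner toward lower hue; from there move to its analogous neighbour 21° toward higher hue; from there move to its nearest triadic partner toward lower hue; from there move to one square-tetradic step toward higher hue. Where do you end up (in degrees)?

86°

215 − 120 = 95°   (triadic ↓)
95 + 21 = 116°   (analog 21° ↑)
116 − 120 = -4 → -4 + 360 = 356°   (triadic ↓)
356 + 90 = 446 → 446 − 360 = 86°   (square ↑)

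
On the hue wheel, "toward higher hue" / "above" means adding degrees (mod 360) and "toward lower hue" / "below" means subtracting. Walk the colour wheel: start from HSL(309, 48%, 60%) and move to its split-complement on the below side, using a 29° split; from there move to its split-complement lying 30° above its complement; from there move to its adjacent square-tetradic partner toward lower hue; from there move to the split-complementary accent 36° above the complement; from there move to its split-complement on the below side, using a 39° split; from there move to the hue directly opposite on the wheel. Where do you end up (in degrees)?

split-comp 29° ↓ +151°: 309 + 151 = 460 → 460 − 360 = 100°
split-comp 30° ↑ +210°: 100 + 210 = 310°
square ↓ −90°: 310 − 90 = 220°
split-comp 36° ↑ +216°: 220 + 216 = 436 → 436 − 360 = 76°
split-comp 39° ↓ +141°: 76 + 141 = 217°
complement +180°: 217 + 180 = 397 → 397 − 360 = 37°

37°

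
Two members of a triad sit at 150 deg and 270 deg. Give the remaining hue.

30°

A triad spaces three hues 120° apart.
The full set is {30°, 150°, 270°}.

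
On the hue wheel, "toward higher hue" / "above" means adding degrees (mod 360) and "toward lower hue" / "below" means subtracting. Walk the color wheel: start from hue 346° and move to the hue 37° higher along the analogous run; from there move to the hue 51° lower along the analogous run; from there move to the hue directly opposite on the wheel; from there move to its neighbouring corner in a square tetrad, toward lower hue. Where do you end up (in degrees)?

62°

analog 37° ↑ +37°: 346 + 37 = 383 → 383 − 360 = 23°
analog 51° ↓ −51°: 23 − 51 = -28 → -28 + 360 = 332°
complement +180°: 332 + 180 = 512 → 512 − 360 = 152°
square ↓ −90°: 152 − 90 = 62°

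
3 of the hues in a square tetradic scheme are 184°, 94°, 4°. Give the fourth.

A square tetradic scheme places four hues every 90°.
The full set through 4° is {4°, 94°, 184°, 274°}.
Given {4°, 94°, 184°}, the missing hue is 274°.

274°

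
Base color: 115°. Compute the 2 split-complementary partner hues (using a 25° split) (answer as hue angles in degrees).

270° and 320°

Split-complementary hues sit 25° either side of the complement.
Complement of 115°: 115 + 180 = 295°
295 − 25 = 270°
295 + 25 = 320°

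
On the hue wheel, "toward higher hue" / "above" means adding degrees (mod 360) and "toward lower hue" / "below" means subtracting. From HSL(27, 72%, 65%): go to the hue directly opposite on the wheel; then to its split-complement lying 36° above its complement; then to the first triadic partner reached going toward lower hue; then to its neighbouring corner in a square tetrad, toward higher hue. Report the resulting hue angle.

+180° (complement): 27 + 180 = 207°
+216° (split-comp 36° ↑): 207 + 216 = 423 → 423 − 360 = 63°
−120° (triadic ↓): 63 − 120 = -57 → -57 + 360 = 303°
+90° (square ↑): 303 + 90 = 393 → 393 − 360 = 33°

33°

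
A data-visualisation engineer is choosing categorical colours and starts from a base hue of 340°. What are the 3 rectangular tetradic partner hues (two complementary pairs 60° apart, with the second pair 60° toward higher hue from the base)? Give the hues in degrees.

A rectangular tetradic uses two complementary pairs 60° apart: offsets 0°, 60°, 180°, 240°.
340 + 60 = 400 → 400 − 360 = 40°
340 + 180 = 520 → 520 − 360 = 160°
340 + 240 = 580 → 580 − 360 = 220°

40°, 160°, 220°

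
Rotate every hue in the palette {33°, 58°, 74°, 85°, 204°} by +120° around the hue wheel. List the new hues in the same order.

33 + 120 = 153°
58 + 120 = 178°
74 + 120 = 194°
85 + 120 = 205°
204 + 120 = 324°

153°, 178°, 194°, 205°, 324°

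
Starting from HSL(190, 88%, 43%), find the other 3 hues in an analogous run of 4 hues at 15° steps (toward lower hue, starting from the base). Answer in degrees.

175°, 160° and 145°

190 − 15 = 175°
190 − 30 = 160°
190 − 45 = 145°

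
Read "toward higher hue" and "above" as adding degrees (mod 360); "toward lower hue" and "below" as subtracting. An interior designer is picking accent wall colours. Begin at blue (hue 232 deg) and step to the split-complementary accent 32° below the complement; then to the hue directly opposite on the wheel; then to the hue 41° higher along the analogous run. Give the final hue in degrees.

241°

+148° (split-comp 32° ↓): 232 + 148 = 380 → 380 − 360 = 20°
+180° (complement): 20 + 180 = 200°
+41° (analog 41° ↑): 200 + 41 = 241°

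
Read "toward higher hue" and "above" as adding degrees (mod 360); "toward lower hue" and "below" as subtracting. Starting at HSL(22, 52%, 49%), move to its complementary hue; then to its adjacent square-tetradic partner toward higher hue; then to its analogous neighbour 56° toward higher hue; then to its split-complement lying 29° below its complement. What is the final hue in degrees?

139°

22 + 180 = 202°   (complement)
202 + 90 = 292°   (square ↑)
292 + 56 = 348°   (analog 56° ↑)
348 + 151 = 499 → 499 − 360 = 139°   (split-comp 29° ↓)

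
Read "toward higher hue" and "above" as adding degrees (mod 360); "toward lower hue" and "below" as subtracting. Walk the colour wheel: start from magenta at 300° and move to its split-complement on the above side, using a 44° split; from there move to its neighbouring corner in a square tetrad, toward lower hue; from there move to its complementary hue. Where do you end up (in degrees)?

+224° (split-comp 44° ↑): 300 + 224 = 524 → 524 − 360 = 164°
−90° (square ↓): 164 − 90 = 74°
+180° (complement): 74 + 180 = 254°

254°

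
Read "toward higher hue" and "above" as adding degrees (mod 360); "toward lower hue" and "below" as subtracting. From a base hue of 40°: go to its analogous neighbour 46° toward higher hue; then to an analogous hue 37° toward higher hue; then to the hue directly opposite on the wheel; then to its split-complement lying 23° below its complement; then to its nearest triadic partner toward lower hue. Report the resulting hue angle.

340°

40 + 46 = 86°   (analog 46° ↑)
86 + 37 = 123°   (analog 37° ↑)
123 + 180 = 303°   (complement)
303 + 157 = 460 → 460 − 360 = 100°   (split-comp 23° ↓)
100 − 120 = -20 → -20 + 360 = 340°   (triadic ↓)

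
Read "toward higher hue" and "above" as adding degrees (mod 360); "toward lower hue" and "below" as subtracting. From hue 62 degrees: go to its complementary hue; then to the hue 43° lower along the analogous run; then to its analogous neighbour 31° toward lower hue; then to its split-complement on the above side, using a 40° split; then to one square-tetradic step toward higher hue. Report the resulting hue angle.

118°

complement +180°: 62 + 180 = 242°
analog 43° ↓ −43°: 242 − 43 = 199°
analog 31° ↓ −31°: 199 − 31 = 168°
split-comp 40° ↑ +220°: 168 + 220 = 388 → 388 − 360 = 28°
square ↑ +90°: 28 + 90 = 118°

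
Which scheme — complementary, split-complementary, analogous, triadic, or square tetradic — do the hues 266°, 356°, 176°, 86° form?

square tetradic

Sort the hues: 86°, 176°, 266°, 356°.
Successive gaps around the wheel: 90°, 90°, 90°, 90°.
Four hues every 90° form a square tetradic scheme.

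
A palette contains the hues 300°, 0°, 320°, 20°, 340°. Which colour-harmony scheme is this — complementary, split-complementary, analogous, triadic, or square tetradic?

analogous

Sort the hues: 0°, 20°, 300°, 320°, 340°.
Successive gaps around the wheel: 20°, 280°, 20°, 20°, 20°.
A run of hues at equal small steps (20°) with one large closing gap is an analogous group.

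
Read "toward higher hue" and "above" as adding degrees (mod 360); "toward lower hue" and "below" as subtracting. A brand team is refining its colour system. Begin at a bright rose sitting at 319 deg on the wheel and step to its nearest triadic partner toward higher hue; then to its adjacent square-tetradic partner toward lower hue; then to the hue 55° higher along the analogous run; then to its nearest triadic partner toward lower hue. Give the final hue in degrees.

triadic ↑ +120°: 319 + 120 = 439 → 439 − 360 = 79°
square ↓ −90°: 79 − 90 = -11 → -11 + 360 = 349°
analog 55° ↑ +55°: 349 + 55 = 404 → 404 − 360 = 44°
triadic ↓ −120°: 44 − 120 = -76 → -76 + 360 = 284°

284°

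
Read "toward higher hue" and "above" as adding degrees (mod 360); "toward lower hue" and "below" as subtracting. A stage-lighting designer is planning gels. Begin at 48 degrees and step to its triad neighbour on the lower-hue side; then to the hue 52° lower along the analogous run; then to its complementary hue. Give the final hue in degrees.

56°

triadic ↓ −120°: 48 − 120 = -72 → -72 + 360 = 288°
analog 52° ↓ −52°: 288 − 52 = 236°
complement +180°: 236 + 180 = 416 → 416 − 360 = 56°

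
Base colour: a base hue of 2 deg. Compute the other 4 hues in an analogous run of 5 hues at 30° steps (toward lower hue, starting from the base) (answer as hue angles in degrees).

Analogous hues sit every 30° along the wheel.
2 − 30 = -28 → -28 + 360 = 332°
2 − 60 = -58 → -58 + 360 = 302°
2 − 90 = -88 → -88 + 360 = 272°
2 − 120 = -118 → -118 + 360 = 242°

332°, 302°, 272°, 242°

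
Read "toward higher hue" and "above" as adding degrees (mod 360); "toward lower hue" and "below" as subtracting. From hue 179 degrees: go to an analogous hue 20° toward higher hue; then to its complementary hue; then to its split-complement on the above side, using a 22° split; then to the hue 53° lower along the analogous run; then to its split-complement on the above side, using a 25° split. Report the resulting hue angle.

13°

analog 20° ↑ +20°: 179 + 20 = 199°
complement +180°: 199 + 180 = 379 → 379 − 360 = 19°
split-comp 22° ↑ +202°: 19 + 202 = 221°
analog 53° ↓ −53°: 221 − 53 = 168°
split-comp 25° ↑ +205°: 168 + 205 = 373 → 373 − 360 = 13°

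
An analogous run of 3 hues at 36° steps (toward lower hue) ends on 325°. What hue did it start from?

37°

2 steps of 36° (toward lower hue) give a net shift of −72°.
Start = end − shift: 325 + 72 = 397 → 397 − 360 = 37°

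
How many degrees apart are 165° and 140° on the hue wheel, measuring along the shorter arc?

25°

|165 − 140| = 25.
25 ≤ 180, so the shorter arc is 25°.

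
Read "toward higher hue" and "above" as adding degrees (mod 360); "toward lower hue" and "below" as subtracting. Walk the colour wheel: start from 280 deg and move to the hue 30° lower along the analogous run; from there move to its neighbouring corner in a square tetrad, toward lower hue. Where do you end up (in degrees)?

160°

−30° (analog 30° ↓): 280 − 30 = 250°
−90° (square ↓): 250 − 90 = 160°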